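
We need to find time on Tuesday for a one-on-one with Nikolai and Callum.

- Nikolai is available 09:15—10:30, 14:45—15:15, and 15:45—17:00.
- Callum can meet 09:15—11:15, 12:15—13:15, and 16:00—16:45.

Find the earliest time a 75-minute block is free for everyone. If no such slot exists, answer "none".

09:15

Nikolai ∩ Callum: 09:15–10:30, 16:00–16:45.
Windows ≥ 75 min: 09:15–10:30.
Earliest such window starts at 09:15.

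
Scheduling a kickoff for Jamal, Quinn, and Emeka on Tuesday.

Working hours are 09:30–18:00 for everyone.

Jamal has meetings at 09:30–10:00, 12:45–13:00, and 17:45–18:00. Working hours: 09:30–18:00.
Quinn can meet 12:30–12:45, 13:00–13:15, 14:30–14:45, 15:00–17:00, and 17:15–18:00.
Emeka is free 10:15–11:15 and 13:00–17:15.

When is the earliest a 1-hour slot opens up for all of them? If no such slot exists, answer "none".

15:00

Jamal free within 09:30–18:00: 10:00–12:45, 13:00–17:45.
Jamal ∩ Quinn: 12:30–12:45, 13:00–13:15, 14:30–14:45, 15:00–17:00, 17:15–17:45.
Jamal ∩ Quinn ∩ Emeka: 13:00–13:15, 14:30–14:45, 15:00–17:00.
Windows ≥ 60 min: 15:00–17:00.
Earliest such window starts at 15:00.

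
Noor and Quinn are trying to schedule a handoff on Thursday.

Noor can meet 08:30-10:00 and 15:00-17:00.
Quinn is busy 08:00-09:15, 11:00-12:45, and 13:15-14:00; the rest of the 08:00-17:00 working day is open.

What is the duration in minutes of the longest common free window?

120 minutes

Quinn free within 08:00–17:00: 09:15–11:00, 12:45–13:15, 14:00–17:00.
Noor ∩ Quinn: 09:15–10:00, 15:00–17:00.
Common window lengths: 45, 120 min; longest is 120.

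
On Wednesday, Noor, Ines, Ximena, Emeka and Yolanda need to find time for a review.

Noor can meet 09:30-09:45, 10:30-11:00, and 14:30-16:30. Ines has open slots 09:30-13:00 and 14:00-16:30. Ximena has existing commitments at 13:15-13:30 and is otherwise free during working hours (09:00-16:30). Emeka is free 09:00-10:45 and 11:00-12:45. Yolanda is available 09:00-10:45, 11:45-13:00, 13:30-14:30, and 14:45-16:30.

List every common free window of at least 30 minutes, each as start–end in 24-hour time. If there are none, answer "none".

none

Ximena free within 09:00–16:30: 09:00–13:15, 13:30–16:30.
Noor ∩ Ines: 09:30–09:45, 10:30–11:00, 14:30–16:30.
Noor ∩ Ines ∩ Ximena: 09:30–09:45, 10:30–11:00, 14:30–16:30.
Noor ∩ Ines ∩ Ximena ∩ Emeka: 09:30–09:45, 10:30–10:45.
Noor ∩ Ines ∩ Ximena ∩ Emeka ∩ Yolanda: 09:30–09:45, 10:30–10:45.
Windows ≥ 30 min: (none).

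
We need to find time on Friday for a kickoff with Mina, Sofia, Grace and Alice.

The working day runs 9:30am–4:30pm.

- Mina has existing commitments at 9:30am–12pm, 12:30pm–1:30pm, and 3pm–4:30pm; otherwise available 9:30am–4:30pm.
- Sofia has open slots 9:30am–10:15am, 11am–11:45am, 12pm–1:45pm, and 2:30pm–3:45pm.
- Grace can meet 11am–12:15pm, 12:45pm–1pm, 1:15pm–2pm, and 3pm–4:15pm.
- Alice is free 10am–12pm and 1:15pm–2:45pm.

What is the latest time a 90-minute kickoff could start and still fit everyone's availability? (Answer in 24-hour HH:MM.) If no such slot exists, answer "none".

Mina free within 09:30–16:30: 12:00–12:30, 13:30–15:00.
Mina ∩ Sofia: 12:00–12:30, 13:30–13:45, 14:30–15:00.
Mina ∩ Sofia ∩ Grace: 12:00–12:15, 13:30–13:45.
Mina ∩ Sofia ∩ Grace ∩ Alice: 13:30–13:45.
Windows ≥ 90 min: (none).

none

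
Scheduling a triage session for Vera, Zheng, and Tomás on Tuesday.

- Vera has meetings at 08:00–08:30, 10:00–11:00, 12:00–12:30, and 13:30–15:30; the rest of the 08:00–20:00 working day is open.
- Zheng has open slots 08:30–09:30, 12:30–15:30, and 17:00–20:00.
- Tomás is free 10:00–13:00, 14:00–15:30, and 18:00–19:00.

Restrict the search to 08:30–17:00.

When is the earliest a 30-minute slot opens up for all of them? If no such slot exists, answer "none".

12:30

Vera free within 08:00–20:00: 08:30–10:00, 11:00–12:00, 12:30–13:30, 15:30–20:00.
Vera ∩ Zheng: 08:30–09:30, 12:30–13:30, 17:00–20:00.
Vera ∩ Zheng ∩ Tomás: 12:30–13:00, 18:00–19:00.
Restricted to 08:30–17:00: 12:30–13:00.
Windows ≥ 30 min: 12:30–13:00.
Earliest such window starts at 12:30.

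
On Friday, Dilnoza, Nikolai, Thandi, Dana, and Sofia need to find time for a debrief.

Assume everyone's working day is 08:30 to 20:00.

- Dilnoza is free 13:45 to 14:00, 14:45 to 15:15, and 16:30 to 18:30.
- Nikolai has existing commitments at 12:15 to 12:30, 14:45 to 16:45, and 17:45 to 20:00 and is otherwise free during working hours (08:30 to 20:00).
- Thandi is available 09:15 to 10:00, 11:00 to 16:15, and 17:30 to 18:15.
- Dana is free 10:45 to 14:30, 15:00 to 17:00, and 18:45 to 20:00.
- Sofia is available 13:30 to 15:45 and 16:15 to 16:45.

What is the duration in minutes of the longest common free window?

Nikolai free within 08:30–20:00: 08:30–12:15, 12:30–14:45, 16:45–17:45.
Dilnoza ∩ Nikolai: 13:45–14:00, 16:45–17:45.
Dilnoza ∩ Nikolai ∩ Thandi: 13:45–14:00, 17:30–17:45.
Dilnoza ∩ Nikolai ∩ Thandi ∩ Dana: 13:45–14:00.
Dilnoza ∩ Nikolai ∩ Thandi ∩ Dana ∩ Sofia: 13:45–14:00.
Single common window of 15 minutes.

15 minutes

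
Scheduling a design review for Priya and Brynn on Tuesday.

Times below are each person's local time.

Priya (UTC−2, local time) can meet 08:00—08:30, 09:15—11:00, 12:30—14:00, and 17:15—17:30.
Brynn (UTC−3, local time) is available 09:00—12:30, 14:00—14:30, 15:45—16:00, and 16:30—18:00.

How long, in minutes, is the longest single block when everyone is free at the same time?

60 minutes

Priya → UTC: 10:00–10:30, 11:15–13:00, 14:30–16:00, 19:15–19:30.
Brynn → UTC: 12:00–15:30, 17:00–17:30, 18:45–19:00, 19:30–21:00.
Priya ∩ Brynn: 12:00–13:00, 14:30–15:30.
Common window lengths: 60, 60 min; longest is 60.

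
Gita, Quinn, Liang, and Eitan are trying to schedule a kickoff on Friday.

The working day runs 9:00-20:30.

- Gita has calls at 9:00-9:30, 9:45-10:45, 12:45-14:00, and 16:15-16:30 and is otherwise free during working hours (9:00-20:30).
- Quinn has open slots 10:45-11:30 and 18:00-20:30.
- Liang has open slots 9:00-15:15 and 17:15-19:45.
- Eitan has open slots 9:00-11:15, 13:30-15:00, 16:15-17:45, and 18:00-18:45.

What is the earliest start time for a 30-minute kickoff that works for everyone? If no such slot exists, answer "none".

Gita free within 09:00–20:30: 09:30–09:45, 10:45–12:45, 14:00–16:15, 16:30–20:30.
Gita ∩ Quinn: 10:45–11:30, 18:00–20:30.
Gita ∩ Quinn ∩ Liang: 10:45–11:30, 18:00–19:45.
Gita ∩ Quinn ∩ Liang ∩ Eitan: 10:45–11:15, 18:00–18:45.
Windows ≥ 30 min: 10:45–11:15, 18:00–18:45.
Earliest such window starts at 10:45.

10:45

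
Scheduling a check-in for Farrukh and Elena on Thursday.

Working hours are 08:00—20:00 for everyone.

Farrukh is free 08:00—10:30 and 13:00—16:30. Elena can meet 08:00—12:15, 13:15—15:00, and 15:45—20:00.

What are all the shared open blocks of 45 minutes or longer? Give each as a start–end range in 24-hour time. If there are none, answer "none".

08:00–10:30, 13:15–15:00, 15:45–16:30

Farrukh ∩ Elena: 08:00–10:30, 13:15–15:00, 15:45–16:30.
Windows ≥ 45 min: 08:00–10:30, 13:15–15:00, 15:45–16:30.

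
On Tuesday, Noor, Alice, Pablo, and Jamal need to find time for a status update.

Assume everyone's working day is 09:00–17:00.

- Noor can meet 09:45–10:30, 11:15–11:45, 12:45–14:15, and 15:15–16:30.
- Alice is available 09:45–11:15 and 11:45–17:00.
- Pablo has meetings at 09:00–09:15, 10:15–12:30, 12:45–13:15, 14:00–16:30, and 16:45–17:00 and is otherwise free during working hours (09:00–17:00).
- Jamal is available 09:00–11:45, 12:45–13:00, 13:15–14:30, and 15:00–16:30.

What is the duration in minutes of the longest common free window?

45 minutes

Pablo free within 09:00–17:00: 09:15–10:15, 12:30–12:45, 13:15–14:00, 16:30–16:45.
Noor ∩ Alice: 09:45–10:30, 12:45–14:15, 15:15–16:30.
Noor ∩ Alice ∩ Pablo: 09:45–10:15, 13:15–14:00.
Noor ∩ Alice ∩ Pablo ∩ Jamal: 09:45–10:15, 13:15–14:00.
Common window lengths: 30, 45 min; longest is 45.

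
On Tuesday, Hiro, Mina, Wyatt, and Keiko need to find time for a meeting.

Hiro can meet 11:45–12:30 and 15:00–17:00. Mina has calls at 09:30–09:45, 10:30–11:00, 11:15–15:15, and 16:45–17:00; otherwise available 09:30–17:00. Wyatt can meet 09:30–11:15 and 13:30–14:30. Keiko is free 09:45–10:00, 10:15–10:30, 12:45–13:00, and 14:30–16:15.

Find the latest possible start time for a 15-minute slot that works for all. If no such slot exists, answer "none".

none

Mina free within 09:30–17:00: 09:45–10:30, 11:00–11:15, 15:15–16:45.
Hiro ∩ Mina: 15:15–16:45.
Hiro ∩ Mina ∩ Wyatt: (none).
Hiro ∩ Mina ∩ Wyatt ∩ Keiko: (none).
Windows ≥ 15 min: (none).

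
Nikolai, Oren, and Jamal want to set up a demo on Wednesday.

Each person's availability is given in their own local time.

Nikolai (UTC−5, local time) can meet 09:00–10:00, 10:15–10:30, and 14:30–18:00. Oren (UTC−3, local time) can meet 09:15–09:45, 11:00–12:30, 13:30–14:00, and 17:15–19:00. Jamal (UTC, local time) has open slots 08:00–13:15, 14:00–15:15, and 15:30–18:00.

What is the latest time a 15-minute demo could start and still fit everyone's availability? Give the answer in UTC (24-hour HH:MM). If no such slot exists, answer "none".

14:45

Nikolai → UTC: 14:00–15:00, 15:15–15:30, 19:30–23:00.
Oren → UTC: 12:15–12:45, 14:00–15:30, 16:30–17:00, 20:15–22:00.
Jamal → UTC: 08:00–13:15, 14:00–15:15, 15:30–18:00.
Nikolai ∩ Oren: 14:00–15:00, 15:15–15:30, 20:15–22:00.
Nikolai ∩ Oren ∩ Jamal: 14:00–15:00.
Windows ≥ 15 min: 14:00–15:00.
Latest start in the last window 14:00–15:00 is 15:00 − 15 min = 14:45.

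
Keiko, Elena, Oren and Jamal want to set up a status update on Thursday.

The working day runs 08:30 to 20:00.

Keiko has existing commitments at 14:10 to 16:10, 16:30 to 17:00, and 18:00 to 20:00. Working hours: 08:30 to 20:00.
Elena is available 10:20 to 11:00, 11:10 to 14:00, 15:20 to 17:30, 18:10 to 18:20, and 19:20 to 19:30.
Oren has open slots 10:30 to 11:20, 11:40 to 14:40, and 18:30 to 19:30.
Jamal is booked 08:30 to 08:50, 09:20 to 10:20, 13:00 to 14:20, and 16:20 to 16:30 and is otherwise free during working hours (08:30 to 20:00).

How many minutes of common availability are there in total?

120 minutes

Keiko free within 08:30–20:00: 08:30–14:10, 16:10–16:30, 17:00–18:00.
Jamal free within 08:30–20:00: 08:50–09:20, 10:20–13:00, 14:20–16:20, 16:30–20:00.
Keiko ∩ Elena: 10:20–11:00, 11:10–14:00, 16:10–16:30, 17:00–17:30.
Keiko ∩ Elena ∩ Oren: 10:30–11:00, 11:10–11:20, 11:40–14:00.
Keiko ∩ Elena ∩ Oren ∩ Jamal: 10:30–11:00, 11:10–11:20, 11:40–13:00.
Total common minutes: 30 + 10 + 80 = 120.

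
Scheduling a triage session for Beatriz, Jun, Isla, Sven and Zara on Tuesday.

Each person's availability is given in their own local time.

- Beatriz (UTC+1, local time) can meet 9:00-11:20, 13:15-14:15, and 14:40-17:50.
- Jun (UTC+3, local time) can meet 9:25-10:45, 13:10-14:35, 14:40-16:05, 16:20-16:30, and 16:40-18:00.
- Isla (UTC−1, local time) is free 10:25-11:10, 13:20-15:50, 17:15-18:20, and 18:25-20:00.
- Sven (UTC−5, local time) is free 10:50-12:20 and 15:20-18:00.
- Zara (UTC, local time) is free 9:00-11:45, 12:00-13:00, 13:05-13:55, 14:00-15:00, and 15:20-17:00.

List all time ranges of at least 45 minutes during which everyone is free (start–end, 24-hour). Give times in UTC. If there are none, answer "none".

Beatriz → UTC: 08:00–10:20, 12:15–13:15, 13:40–16:50.
Jun → UTC: 06:25–07:45, 10:10–11:35, 11:40–13:05, 13:20–13:30, 13:40–15:00.
Isla → UTC: 11:25–12:10, 14:20–16:50, 18:15–19:20, 19:25–21:00.
Sven → UTC: 15:50–17:20, 20:20–23:00.
Zara → UTC: 09:00–11:45, 12:00–13:00, 13:05–13:55, 14:00–15:00, 15:20–17:00.
Beatriz ∩ Jun: 10:10–10:20, 12:15–13:05, 13:40–15:00.
Beatriz ∩ Jun ∩ Isla: 14:20–15:00.
Beatriz ∩ Jun ∩ Isla ∩ Sven: (none).
Beatriz ∩ Jun ∩ Isla ∩ Sven ∩ Zara: (none).
Windows ≥ 45 min: (none).

none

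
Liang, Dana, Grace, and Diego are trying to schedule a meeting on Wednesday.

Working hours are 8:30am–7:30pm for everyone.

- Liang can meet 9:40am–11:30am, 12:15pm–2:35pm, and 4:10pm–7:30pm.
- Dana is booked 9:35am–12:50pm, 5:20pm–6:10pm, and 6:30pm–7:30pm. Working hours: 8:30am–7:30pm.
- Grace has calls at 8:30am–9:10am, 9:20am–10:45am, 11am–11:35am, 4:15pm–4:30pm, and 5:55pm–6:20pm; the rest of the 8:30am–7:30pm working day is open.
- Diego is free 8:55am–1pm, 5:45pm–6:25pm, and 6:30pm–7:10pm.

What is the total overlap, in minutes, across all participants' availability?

Dana free within 08:30–19:30: 08:30–09:35, 12:50–17:20, 18:10–18:30.
Grace free within 08:30–19:30: 09:10–09:20, 10:45–11:00, 11:35–16:15, 16:30–17:55, 18:20–19:30.
Liang ∩ Dana: 12:50–14:35, 16:10–17:20, 18:10–18:30.
Liang ∩ Dana ∩ Grace: 12:50–14:35, 16:10–16:15, 16:30–17:20, 18:20–18:30.
Liang ∩ Dana ∩ Grace ∩ Diego: 12:50–13:00, 18:20–18:25.
Total common minutes: 10 + 5 = 15.

15 minutes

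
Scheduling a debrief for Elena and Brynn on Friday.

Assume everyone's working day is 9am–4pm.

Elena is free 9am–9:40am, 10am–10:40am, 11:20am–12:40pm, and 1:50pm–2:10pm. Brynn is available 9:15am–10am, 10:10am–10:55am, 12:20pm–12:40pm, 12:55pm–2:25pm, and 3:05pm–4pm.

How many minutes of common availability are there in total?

Elena ∩ Brynn: 09:15–09:40, 10:10–10:40, 12:20–12:40, 13:50–14:10.
Total common minutes: 25 + 30 + 20 + 20 = 95.

95 minutes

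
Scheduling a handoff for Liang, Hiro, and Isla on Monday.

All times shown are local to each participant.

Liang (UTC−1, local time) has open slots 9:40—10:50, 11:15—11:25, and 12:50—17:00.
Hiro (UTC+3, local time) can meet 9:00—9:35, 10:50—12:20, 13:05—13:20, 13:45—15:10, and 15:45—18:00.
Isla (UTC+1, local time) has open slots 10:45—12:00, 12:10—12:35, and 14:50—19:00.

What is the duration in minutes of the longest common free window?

70 minutes

Liang → UTC: 10:40–11:50, 12:15–12:25, 13:50–18:00.
Hiro → UTC: 06:00–06:35, 07:50–09:20, 10:05–10:20, 10:45–12:10, 12:45–15:00.
Isla → UTC: 09:45–11:00, 11:10–11:35, 13:50–18:00.
Liang ∩ Hiro: 10:45–11:50, 13:50–15:00.
Liang ∩ Hiro ∩ Isla: 10:45–11:00, 11:10–11:35, 13:50–15:00.
Common window lengths: 15, 25, 70 min; longest is 70.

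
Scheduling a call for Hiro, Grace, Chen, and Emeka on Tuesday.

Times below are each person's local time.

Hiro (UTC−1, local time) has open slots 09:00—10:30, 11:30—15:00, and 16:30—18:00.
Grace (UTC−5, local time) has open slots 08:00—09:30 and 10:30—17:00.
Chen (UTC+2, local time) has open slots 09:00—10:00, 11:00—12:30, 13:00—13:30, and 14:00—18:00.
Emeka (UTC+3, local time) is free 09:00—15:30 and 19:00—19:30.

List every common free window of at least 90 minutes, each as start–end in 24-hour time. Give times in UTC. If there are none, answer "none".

none

Hiro → UTC: 10:00–11:30, 12:30–16:00, 17:30–19:00.
Grace → UTC: 13:00–14:30, 15:30–22:00.
Chen → UTC: 07:00–08:00, 09:00–10:30, 11:00–11:30, 12:00–16:00.
Emeka → UTC: 06:00–12:30, 16:00–16:30.
Hiro ∩ Grace: 13:00–14:30, 15:30–16:00, 17:30–19:00.
Hiro ∩ Grace ∩ Chen: 13:00–14:30, 15:30–16:00.
Hiro ∩ Grace ∩ Chen ∩ Emeka: (none).
Windows ≥ 90 min: (none).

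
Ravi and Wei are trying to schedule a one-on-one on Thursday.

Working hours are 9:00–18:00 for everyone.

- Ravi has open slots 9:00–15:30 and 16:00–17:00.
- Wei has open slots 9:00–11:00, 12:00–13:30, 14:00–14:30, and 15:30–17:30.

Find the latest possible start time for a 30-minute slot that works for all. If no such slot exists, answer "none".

16:30

Ravi ∩ Wei: 09:00–11:00, 12:00–13:30, 14:00–14:30, 16:00–17:00.
Windows ≥ 30 min: 09:00–11:00, 12:00–13:30, 14:00–14:30, 16:00–17:00.
Latest start in the last window 16:00–17:00 is 17:00 − 30 min = 16:30.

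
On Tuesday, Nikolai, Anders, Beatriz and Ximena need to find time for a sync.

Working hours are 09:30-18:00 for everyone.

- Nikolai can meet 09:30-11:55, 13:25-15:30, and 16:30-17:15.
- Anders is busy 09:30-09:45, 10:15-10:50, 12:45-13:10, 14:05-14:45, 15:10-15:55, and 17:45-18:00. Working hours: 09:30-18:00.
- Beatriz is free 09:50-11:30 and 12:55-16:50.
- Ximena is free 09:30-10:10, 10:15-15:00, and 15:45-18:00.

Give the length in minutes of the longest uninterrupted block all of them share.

Anders free within 09:30–18:00: 09:45–10:15, 10:50–12:45, 13:10–14:05, 14:45–15:10, 15:55–17:45.
Nikolai ∩ Anders: 09:45–10:15, 10:50–11:55, 13:25–14:05, 14:45–15:10, 16:30–17:15.
Nikolai ∩ Anders ∩ Beatriz: 09:50–10:15, 10:50–11:30, 13:25–14:05, 14:45–15:10, 16:30–16:50.
Nikolai ∩ Anders ∩ Beatriz ∩ Ximena: 09:50–10:10, 10:50–11:30, 13:25–14:05, 14:45–15:00, 16:30–16:50.
Common window lengths: 20, 40, 40, 15, 20 min; longest is 40.

40 minutes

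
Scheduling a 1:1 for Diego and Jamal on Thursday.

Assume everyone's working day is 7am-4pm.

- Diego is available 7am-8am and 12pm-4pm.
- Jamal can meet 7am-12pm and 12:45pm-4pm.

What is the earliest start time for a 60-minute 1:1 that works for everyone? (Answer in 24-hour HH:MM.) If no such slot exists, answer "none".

Diego ∩ Jamal: 07:00–08:00, 12:45–16:00.
Windows ≥ 60 min: 07:00–08:00, 12:45–16:00.
Earliest such window starts at 07:00.

07:00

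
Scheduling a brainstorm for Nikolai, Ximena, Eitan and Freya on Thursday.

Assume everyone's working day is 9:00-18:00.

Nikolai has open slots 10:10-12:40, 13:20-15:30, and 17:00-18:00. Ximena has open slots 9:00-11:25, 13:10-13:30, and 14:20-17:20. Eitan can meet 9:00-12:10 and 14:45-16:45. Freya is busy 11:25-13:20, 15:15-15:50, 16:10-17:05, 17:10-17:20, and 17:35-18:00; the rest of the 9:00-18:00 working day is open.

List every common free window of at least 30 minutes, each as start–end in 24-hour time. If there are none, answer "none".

10:10–11:25, 14:45–15:15

Freya free within 09:00–18:00: 09:00–11:25, 13:20–15:15, 15:50–16:10, 17:05–17:10, 17:20–17:35.
Nikolai ∩ Ximena: 10:10–11:25, 13:20–13:30, 14:20–15:30, 17:00–17:20.
Nikolai ∩ Ximena ∩ Eitan: 10:10–11:25, 14:45–15:30.
Nikolai ∩ Ximena ∩ Eitan ∩ Freya: 10:10–11:25, 14:45–15:15.
Windows ≥ 30 min: 10:10–11:25, 14:45–15:15.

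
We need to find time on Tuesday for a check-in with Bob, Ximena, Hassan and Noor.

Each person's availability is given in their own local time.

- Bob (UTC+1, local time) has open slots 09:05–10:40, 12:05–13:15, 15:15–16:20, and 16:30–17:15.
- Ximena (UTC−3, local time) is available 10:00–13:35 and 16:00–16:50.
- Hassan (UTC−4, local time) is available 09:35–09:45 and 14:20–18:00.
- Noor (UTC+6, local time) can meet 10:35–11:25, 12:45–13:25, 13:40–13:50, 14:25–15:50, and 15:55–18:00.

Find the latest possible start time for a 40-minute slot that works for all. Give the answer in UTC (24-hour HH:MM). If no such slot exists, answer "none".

Bob → UTC: 08:05–09:40, 11:05–12:15, 14:15–15:20, 15:30–16:15.
Ximena → UTC: 13:00–16:35, 19:00–19:50.
Hassan → UTC: 13:35–13:45, 18:20–22:00.
Noor → UTC: 04:35–05:25, 06:45–07:25, 07:40–07:50, 08:25–09:50, 09:55–12:00.
Bob ∩ Ximena: 14:15–15:20, 15:30–16:15.
Bob ∩ Ximena ∩ Hassan: (none).
Bob ∩ Ximena ∩ Hassan ∩ Noor: (none).
Windows ≥ 40 min: (none).

none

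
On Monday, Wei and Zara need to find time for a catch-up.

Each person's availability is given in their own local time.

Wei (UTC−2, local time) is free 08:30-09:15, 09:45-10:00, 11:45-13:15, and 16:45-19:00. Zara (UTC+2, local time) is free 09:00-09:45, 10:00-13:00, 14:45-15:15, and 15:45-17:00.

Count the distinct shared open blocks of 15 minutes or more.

Wei → UTC: 10:30–11:15, 11:45–12:00, 13:45–15:15, 18:45–21:00.
Zara → UTC: 07:00–07:45, 08:00–11:00, 12:45–13:15, 13:45–15:00.
Wei ∩ Zara: 10:30–11:00, 13:45–15:00.
Windows ≥ 15 min: 10:30–11:00, 13:45–15:00.
That's 2 windows.

2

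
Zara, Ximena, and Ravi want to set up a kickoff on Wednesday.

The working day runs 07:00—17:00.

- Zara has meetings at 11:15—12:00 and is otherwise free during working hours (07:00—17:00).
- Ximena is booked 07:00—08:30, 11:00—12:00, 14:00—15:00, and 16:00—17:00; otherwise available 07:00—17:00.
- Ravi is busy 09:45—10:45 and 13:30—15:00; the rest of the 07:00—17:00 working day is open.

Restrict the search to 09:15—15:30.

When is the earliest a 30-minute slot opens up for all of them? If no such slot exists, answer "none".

09:15

Zara free within 07:00–17:00: 07:00–11:15, 12:00–17:00.
Ximena free within 07:00–17:00: 08:30–11:00, 12:00–14:00, 15:00–16:00.
Ravi free within 07:00–17:00: 07:00–09:45, 10:45–13:30, 15:00–17:00.
Zara ∩ Ximena: 08:30–11:00, 12:00–14:00, 15:00–16:00.
Zara ∩ Ximena ∩ Ravi: 08:30–09:45, 10:45–11:00, 12:00–13:30, 15:00–16:00.
Restricted to 09:15–15:30: 09:15–09:45, 10:45–11:00, 12:00–13:30, 15:00–15:30.
Windows ≥ 30 min: 09:15–09:45, 12:00–13:30, 15:00–15:30.
Earliest such window starts at 09:15.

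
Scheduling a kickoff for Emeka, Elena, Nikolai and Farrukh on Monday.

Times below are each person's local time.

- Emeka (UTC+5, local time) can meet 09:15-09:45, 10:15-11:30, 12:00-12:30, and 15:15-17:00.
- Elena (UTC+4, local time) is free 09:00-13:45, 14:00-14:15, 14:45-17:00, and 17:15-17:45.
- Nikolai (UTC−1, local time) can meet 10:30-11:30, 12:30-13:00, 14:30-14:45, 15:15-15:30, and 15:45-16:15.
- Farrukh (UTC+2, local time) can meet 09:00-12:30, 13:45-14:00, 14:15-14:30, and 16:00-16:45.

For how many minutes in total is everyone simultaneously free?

15 minutes

Emeka → UTC: 04:15–04:45, 05:15–06:30, 07:00–07:30, 10:15–12:00.
Elena → UTC: 05:00–09:45, 10:00–10:15, 10:45–13:00, 13:15–13:45.
Nikolai → UTC: 11:30–12:30, 13:30–14:00, 15:30–15:45, 16:15–16:30, 16:45–17:15.
Farrukh → UTC: 07:00–10:30, 11:45–12:00, 12:15–12:30, 14:00–14:45.
Emeka ∩ Elena: 05:15–06:30, 07:00–07:30, 10:45–12:00.
Emeka ∩ Elena ∩ Nikolai: 11:30–12:00.
Emeka ∩ Elena ∩ Nikolai ∩ Farrukh: 11:45–12:00.
Total common minutes: 15.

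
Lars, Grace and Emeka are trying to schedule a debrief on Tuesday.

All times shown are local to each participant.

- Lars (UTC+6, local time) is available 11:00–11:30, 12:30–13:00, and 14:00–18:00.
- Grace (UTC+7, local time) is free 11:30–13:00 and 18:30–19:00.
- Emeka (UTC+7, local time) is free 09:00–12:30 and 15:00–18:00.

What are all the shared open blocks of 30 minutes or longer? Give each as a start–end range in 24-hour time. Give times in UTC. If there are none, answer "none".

05:00–05:30

Lars → UTC: 05:00–05:30, 06:30–07:00, 08:00–12:00.
Grace → UTC: 04:30–06:00, 11:30–12:00.
Emeka → UTC: 02:00–05:30, 08:00–11:00.
Lars ∩ Grace: 05:00–05:30, 11:30–12:00.
Lars ∩ Grace ∩ Emeka: 05:00–05:30.
Windows ≥ 30 min: 05:00–05:30.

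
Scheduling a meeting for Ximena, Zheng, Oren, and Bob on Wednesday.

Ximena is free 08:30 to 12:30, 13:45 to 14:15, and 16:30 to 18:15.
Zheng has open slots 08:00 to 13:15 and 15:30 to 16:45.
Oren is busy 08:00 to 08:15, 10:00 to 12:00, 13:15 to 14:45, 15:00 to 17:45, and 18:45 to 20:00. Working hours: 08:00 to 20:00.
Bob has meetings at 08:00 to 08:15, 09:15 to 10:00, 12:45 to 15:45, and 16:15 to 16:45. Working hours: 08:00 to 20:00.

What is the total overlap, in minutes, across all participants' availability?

75 minutes

Oren free within 08:00–20:00: 08:15–10:00, 12:00–13:15, 14:45–15:00, 17:45–18:45.
Bob free within 08:00–20:00: 08:15–09:15, 10:00–12:45, 15:45–16:15, 16:45–20:00.
Ximena ∩ Zheng: 08:30–12:30, 16:30–16:45.
Ximena ∩ Zheng ∩ Oren: 08:30–10:00, 12:00–12:30.
Ximena ∩ Zheng ∩ Oren ∩ Bob: 08:30–09:15, 12:00–12:30.
Total common minutes: 45 + 30 = 75.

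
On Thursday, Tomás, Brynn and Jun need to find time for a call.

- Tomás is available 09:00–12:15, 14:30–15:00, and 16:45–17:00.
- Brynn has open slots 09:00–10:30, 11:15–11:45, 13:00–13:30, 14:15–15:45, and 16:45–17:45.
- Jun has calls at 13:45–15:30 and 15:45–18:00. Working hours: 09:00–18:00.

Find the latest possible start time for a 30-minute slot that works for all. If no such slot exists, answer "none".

Jun free within 09:00–18:00: 09:00–13:45, 15:30–15:45.
Tomás ∩ Brynn: 09:00–10:30, 11:15–11:45, 14:30–15:00, 16:45–17:00.
Tomás ∩ Brynn ∩ Jun: 09:00–10:30, 11:15–11:45.
Windows ≥ 30 min: 09:00–10:30, 11:15–11:45.
Latest start in the last window 11:15–11:45 is 11:45 − 30 min = 11:15.

11:15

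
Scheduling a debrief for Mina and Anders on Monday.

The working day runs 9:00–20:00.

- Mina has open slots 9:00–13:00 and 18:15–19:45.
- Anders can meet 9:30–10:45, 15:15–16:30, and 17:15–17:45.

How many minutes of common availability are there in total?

75 minutes

Mina ∩ Anders: 09:30–10:45.
Total common minutes: 75.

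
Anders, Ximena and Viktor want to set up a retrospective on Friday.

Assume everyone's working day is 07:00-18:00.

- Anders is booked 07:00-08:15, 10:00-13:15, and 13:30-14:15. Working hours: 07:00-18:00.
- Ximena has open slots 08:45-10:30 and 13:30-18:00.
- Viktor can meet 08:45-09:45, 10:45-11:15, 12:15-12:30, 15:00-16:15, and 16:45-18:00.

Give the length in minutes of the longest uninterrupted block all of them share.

75 minutes

Anders free within 07:00–18:00: 08:15–10:00, 13:15–13:30, 14:15–18:00.
Anders ∩ Ximena: 08:45–10:00, 14:15–18:00.
Anders ∩ Ximena ∩ Viktor: 08:45–09:45, 15:00–16:15, 16:45–18:00.
Common window lengths: 60, 75, 75 min; longest is 75.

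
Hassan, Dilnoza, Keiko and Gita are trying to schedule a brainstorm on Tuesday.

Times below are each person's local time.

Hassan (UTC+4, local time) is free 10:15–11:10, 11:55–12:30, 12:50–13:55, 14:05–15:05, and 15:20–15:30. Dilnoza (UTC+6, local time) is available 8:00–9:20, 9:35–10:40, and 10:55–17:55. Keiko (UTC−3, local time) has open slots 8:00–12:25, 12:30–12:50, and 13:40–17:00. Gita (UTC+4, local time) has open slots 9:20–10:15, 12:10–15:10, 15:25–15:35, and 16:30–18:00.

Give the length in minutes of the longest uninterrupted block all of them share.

Hassan → UTC: 06:15–07:10, 07:55–08:30, 08:50–09:55, 10:05–11:05, 11:20–11:30.
Dilnoza → UTC: 02:00–03:20, 03:35–04:40, 04:55–11:55.
Keiko → UTC: 11:00–15:25, 15:30–15:50, 16:40–20:00.
Gita → UTC: 05:20–06:15, 08:10–11:10, 11:25–11:35, 12:30–14:00.
Hassan ∩ Dilnoza: 06:15–07:10, 07:55–08:30, 08:50–09:55, 10:05–11:05, 11:20–11:30.
Hassan ∩ Dilnoza ∩ Keiko: 11:00–11:05, 11:20–11:30.
Hassan ∩ Dilnoza ∩ Keiko ∩ Gita: 11:00–11:05, 11:25–11:30.
Common window lengths: 5, 5 min; longest is 5.

5 minutes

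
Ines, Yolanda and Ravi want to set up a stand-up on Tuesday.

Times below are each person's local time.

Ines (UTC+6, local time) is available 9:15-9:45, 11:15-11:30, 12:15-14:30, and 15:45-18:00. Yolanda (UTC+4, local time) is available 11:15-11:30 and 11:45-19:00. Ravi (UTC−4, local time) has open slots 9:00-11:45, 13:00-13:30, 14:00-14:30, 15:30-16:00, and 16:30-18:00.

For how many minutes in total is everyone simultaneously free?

Ines → UTC: 03:15–03:45, 05:15–05:30, 06:15–08:30, 09:45–12:00.
Yolanda → UTC: 07:15–07:30, 07:45–15:00.
Ravi → UTC: 13:00–15:45, 17:00–17:30, 18:00–18:30, 19:30–20:00, 20:30–22:00.
Ines ∩ Yolanda: 07:15–07:30, 07:45–08:30, 09:45–12:00.
Ines ∩ Yolanda ∩ Ravi: (none).
Total common minutes: 0.

0 minutes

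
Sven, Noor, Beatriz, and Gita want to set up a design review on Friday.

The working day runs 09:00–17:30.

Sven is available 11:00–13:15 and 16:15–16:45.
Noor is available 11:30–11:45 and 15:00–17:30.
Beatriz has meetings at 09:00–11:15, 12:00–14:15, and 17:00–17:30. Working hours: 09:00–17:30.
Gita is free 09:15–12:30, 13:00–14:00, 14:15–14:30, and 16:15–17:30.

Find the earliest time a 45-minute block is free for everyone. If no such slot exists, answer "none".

Beatriz free within 09:00–17:30: 11:15–12:00, 14:15–17:00.
Sven ∩ Noor: 11:30–11:45, 16:15–16:45.
Sven ∩ Noor ∩ Beatriz: 11:30–11:45, 16:15–16:45.
Sven ∩ Noor ∩ Beatriz ∩ Gita: 11:30–11:45, 16:15–16:45.
Windows ≥ 45 min: (none).

none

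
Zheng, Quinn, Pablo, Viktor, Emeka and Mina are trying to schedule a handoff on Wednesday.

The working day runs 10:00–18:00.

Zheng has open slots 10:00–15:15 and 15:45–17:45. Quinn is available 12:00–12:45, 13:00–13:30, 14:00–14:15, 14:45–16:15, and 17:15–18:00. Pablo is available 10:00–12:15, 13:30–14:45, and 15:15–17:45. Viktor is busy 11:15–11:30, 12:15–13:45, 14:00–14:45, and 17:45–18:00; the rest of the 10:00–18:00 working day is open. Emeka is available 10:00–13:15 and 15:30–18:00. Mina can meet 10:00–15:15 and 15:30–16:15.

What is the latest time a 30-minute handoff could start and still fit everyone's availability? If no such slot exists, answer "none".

Viktor free within 10:00–18:00: 10:00–11:15, 11:30–12:15, 13:45–14:00, 14:45–17:45.
Zheng ∩ Quinn: 12:00–12:45, 13:00–13:30, 14:00–14:15, 14:45–15:15, 15:45–16:15, 17:15–17:45.
Zheng ∩ Quinn ∩ Pablo: 12:00–12:15, 14:00–14:15, 15:45–16:15, 17:15–17:45.
Zheng ∩ Quinn ∩ Pablo ∩ Viktor: 12:00–12:15, 15:45–16:15, 17:15–17:45.
Zheng ∩ Quinn ∩ Pablo ∩ Viktor ∩ Emeka: 12:00–12:15, 15:45–16:15, 17:15–17:45.
Zheng ∩ Quinn ∩ Pablo ∩ Viktor ∩ Emeka ∩ Mina: 12:00–12:15, 15:45–16:15.
Windows ≥ 30 min: 15:45–16:15.
Latest start in the last window 15:45–16:15 is 16:15 − 30 min = 15:45.

15:45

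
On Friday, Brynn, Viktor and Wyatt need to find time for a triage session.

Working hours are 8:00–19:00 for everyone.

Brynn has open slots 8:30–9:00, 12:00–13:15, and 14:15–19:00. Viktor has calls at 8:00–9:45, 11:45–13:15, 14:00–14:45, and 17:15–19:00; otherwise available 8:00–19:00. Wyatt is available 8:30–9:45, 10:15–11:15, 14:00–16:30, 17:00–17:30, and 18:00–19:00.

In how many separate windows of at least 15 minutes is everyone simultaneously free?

2

Viktor free within 08:00–19:00: 09:45–11:45, 13:15–14:00, 14:45–17:15.
Brynn ∩ Viktor: 14:45–17:15.
Brynn ∩ Viktor ∩ Wyatt: 14:45–16:30, 17:00–17:15.
Windows ≥ 15 min: 14:45–16:30, 17:00–17:15.
That's 2 windows.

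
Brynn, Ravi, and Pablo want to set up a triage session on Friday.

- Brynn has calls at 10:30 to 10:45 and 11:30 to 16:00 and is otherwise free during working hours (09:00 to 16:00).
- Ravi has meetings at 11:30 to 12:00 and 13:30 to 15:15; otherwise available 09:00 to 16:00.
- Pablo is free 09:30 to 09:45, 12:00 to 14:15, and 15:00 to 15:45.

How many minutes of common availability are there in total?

15 minutes

Brynn free within 09:00–16:00: 09:00–10:30, 10:45–11:30.
Ravi free within 09:00–16:00: 09:00–11:30, 12:00–13:30, 15:15–16:00.
Brynn ∩ Ravi: 09:00–10:30, 10:45–11:30.
Brynn ∩ Ravi ∩ Pablo: 09:30–09:45.
Total common minutes: 15.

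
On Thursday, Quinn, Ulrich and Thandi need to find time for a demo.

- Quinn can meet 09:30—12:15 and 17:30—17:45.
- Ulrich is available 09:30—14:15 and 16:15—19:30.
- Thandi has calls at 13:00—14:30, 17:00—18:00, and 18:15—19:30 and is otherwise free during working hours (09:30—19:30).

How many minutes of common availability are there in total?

Thandi free within 09:30–19:30: 09:30–13:00, 14:30–17:00, 18:00–18:15.
Quinn ∩ Ulrich: 09:30–12:15, 17:30–17:45.
Quinn ∩ Ulrich ∩ Thandi: 09:30–12:15.
Total common minutes: 165.

165 minutes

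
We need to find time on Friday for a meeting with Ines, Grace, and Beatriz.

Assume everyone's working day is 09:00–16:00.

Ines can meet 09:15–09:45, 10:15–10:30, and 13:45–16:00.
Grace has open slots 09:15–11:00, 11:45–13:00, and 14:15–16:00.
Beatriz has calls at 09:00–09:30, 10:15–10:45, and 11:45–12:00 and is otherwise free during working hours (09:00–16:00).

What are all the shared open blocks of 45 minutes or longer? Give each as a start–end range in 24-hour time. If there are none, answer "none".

14:15–16:00

Beatriz free within 09:00–16:00: 09:30–10:15, 10:45–11:45, 12:00–16:00.
Ines ∩ Grace: 09:15–09:45, 10:15–10:30, 14:15–16:00.
Ines ∩ Grace ∩ Beatriz: 09:30–09:45, 14:15–16:00.
Windows ≥ 45 min: 14:15–16:00.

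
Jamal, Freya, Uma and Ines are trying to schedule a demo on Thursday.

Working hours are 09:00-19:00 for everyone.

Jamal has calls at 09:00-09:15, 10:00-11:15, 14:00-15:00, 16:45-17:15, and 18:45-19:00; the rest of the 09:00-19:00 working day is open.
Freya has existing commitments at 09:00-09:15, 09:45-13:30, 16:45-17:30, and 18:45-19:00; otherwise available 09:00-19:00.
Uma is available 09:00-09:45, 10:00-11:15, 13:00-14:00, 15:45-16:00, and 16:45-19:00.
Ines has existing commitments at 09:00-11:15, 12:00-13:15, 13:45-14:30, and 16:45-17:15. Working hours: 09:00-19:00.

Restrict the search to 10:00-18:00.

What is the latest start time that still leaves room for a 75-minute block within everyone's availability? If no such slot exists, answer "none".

none

Jamal free within 09:00–19:00: 09:15–10:00, 11:15–14:00, 15:00–16:45, 17:15–18:45.
Freya free within 09:00–19:00: 09:15–09:45, 13:30–16:45, 17:30–18:45.
Ines free within 09:00–19:00: 11:15–12:00, 13:15–13:45, 14:30–16:45, 17:15–19:00.
Jamal ∩ Freya: 09:15–09:45, 13:30–14:00, 15:00–16:45, 17:30–18:45.
Jamal ∩ Freya ∩ Uma: 09:15–09:45, 13:30–14:00, 15:45–16:00, 17:30–18:45.
Jamal ∩ Freya ∩ Uma ∩ Ines: 13:30–13:45, 15:45–16:00, 17:30–18:45.
Restricted to 10:00–18:00: 13:30–13:45, 15:45–16:00, 17:30–18:00.
Windows ≥ 75 min: (none).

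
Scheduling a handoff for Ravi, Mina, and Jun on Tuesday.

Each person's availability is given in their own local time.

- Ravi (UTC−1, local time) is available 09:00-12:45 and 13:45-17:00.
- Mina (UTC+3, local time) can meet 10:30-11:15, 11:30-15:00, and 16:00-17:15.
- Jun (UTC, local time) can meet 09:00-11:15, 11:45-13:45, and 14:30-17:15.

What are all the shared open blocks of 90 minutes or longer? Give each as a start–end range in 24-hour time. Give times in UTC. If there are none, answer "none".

Ravi → UTC: 10:00–13:45, 14:45–18:00.
Mina → UTC: 07:30–08:15, 08:30–12:00, 13:00–14:15.
Jun → UTC: 09:00–11:15, 11:45–13:45, 14:30–17:15.
Ravi ∩ Mina: 10:00–12:00, 13:00–13:45.
Ravi ∩ Mina ∩ Jun: 10:00–11:15, 11:45–12:00, 13:00–13:45.
Windows ≥ 90 min: (none).

none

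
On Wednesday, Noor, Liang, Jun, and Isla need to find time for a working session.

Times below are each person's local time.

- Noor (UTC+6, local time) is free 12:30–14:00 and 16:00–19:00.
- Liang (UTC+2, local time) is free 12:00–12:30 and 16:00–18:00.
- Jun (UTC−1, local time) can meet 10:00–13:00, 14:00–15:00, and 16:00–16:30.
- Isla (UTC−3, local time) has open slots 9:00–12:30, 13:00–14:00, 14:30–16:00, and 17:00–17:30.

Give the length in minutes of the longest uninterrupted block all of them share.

0 minutes

Noor → UTC: 06:30–08:00, 10:00–13:00.
Liang → UTC: 10:00–10:30, 14:00–16:00.
Jun → UTC: 11:00–14:00, 15:00–16:00, 17:00–17:30.
Isla → UTC: 12:00–15:30, 16:00–17:00, 17:30–19:00, 20:00–20:30.
Noor ∩ Liang: 10:00–10:30.
Noor ∩ Liang ∩ Jun: (none).
Noor ∩ Liang ∩ Jun ∩ Isla: (none).
No common window.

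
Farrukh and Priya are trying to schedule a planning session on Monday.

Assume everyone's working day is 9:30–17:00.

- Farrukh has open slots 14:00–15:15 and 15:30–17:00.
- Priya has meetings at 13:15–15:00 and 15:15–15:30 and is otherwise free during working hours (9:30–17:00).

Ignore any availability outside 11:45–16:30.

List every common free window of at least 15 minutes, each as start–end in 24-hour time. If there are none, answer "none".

Priya free within 09:30–17:00: 09:30–13:15, 15:00–15:15, 15:30–17:00.
Farrukh ∩ Priya: 15:00–15:15, 15:30–17:00.
Restricted to 11:45–16:30: 15:00–15:15, 15:30–16:30.
Windows ≥ 15 min: 15:00–15:15, 15:30–16:30.

15:00–15:15, 15:30–16:30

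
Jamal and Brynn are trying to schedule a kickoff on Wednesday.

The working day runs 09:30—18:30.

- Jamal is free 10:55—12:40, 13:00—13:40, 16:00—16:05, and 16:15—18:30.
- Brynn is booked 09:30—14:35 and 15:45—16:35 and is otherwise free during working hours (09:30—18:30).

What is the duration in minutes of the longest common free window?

Brynn free within 09:30–18:30: 14:35–15:45, 16:35–18:30.
Jamal ∩ Brynn: 16:35–18:30.
Single common window of 115 minutes.

115 minutes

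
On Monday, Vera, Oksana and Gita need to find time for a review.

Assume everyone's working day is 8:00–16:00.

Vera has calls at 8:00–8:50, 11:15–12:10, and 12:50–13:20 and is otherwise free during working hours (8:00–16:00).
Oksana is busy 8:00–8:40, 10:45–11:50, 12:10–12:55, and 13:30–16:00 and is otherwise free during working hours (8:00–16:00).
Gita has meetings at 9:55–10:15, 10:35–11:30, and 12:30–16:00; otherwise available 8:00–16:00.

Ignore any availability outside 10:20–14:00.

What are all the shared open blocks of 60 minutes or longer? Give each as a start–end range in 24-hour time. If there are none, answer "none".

Vera free within 08:00–16:00: 08:50–11:15, 12:10–12:50, 13:20–16:00.
Oksana free within 08:00–16:00: 08:40–10:45, 11:50–12:10, 12:55–13:30.
Gita free within 08:00–16:00: 08:00–09:55, 10:15–10:35, 11:30–12:30.
Vera ∩ Oksana: 08:50–10:45, 13:20–13:30.
Vera ∩ Oksana ∩ Gita: 08:50–09:55, 10:15–10:35.
Restricted to 10:20–14:00: 10:20–10:35.
Windows ≥ 60 min: (none).

none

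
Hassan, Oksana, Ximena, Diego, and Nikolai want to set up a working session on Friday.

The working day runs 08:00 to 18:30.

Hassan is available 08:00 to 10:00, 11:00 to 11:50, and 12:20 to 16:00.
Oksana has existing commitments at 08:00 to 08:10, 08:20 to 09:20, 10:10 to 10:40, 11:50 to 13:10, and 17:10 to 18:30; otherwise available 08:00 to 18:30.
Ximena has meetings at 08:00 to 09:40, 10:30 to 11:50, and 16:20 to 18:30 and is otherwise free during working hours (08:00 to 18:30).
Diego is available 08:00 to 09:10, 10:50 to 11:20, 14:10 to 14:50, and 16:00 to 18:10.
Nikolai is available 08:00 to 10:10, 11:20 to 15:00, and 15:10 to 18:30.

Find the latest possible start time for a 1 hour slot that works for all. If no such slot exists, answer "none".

none

Oksana free within 08:00–18:30: 08:10–08:20, 09:20–10:10, 10:40–11:50, 13:10–17:10.
Ximena free within 08:00–18:30: 09:40–10:30, 11:50–16:20.
Hassan ∩ Oksana: 08:10–08:20, 09:20–10:00, 11:00–11:50, 13:10–16:00.
Hassan ∩ Oksana ∩ Ximena: 09:40–10:00, 13:10–16:00.
Hassan ∩ Oksana ∩ Ximena ∩ Diego: 14:10–14:50.
Hassan ∩ Oksana ∩ Ximena ∩ Diego ∩ Nikolai: 14:10–14:50.
Windows ≥ 60 min: (none).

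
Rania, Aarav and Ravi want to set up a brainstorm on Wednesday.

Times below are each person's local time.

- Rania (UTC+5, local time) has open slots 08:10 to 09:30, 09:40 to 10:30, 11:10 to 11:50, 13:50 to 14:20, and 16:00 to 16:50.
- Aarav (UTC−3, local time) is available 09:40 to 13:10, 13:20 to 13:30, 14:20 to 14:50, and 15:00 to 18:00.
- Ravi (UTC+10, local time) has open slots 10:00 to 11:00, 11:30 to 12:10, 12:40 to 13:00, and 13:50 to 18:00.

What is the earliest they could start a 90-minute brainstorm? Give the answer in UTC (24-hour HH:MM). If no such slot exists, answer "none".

none

Rania → UTC: 03:10–04:30, 04:40–05:30, 06:10–06:50, 08:50–09:20, 11:00–11:50.
Aarav → UTC: 12:40–16:10, 16:20–16:30, 17:20–17:50, 18:00–21:00.
Ravi → UTC: 00:00–01:00, 01:30–02:10, 02:40–03:00, 03:50–08:00.
Rania ∩ Aarav: (none).
Rania ∩ Aarav ∩ Ravi: (none).
Windows ≥ 90 min: (none).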